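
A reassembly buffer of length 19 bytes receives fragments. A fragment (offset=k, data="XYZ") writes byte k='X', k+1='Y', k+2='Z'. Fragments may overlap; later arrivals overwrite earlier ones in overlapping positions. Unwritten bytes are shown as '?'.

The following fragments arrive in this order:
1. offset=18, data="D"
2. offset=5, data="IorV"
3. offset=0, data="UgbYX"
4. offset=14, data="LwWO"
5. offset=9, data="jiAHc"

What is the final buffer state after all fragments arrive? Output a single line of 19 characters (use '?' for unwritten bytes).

Fragment 1: offset=18 data="D" -> buffer=??????????????????D
Fragment 2: offset=5 data="IorV" -> buffer=?????IorV?????????D
Fragment 3: offset=0 data="UgbYX" -> buffer=UgbYXIorV?????????D
Fragment 4: offset=14 data="LwWO" -> buffer=UgbYXIorV?????LwWOD
Fragment 5: offset=9 data="jiAHc" -> buffer=UgbYXIorVjiAHcLwWOD

Answer: UgbYXIorVjiAHcLwWOD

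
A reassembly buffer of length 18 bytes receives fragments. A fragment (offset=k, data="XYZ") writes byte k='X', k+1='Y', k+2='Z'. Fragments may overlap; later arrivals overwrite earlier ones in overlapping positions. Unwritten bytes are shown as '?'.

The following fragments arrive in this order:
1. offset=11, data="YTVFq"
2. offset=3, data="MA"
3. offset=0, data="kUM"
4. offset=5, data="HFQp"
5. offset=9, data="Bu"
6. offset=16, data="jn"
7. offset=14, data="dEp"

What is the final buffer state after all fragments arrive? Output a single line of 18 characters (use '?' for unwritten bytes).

Answer: kUMMAHFQpBuYTVdEpn

Derivation:
Fragment 1: offset=11 data="YTVFq" -> buffer=???????????YTVFq??
Fragment 2: offset=3 data="MA" -> buffer=???MA??????YTVFq??
Fragment 3: offset=0 data="kUM" -> buffer=kUMMA??????YTVFq??
Fragment 4: offset=5 data="HFQp" -> buffer=kUMMAHFQp??YTVFq??
Fragment 5: offset=9 data="Bu" -> buffer=kUMMAHFQpBuYTVFq??
Fragment 6: offset=16 data="jn" -> buffer=kUMMAHFQpBuYTVFqjn
Fragment 7: offset=14 data="dEp" -> buffer=kUMMAHFQpBuYTVdEpn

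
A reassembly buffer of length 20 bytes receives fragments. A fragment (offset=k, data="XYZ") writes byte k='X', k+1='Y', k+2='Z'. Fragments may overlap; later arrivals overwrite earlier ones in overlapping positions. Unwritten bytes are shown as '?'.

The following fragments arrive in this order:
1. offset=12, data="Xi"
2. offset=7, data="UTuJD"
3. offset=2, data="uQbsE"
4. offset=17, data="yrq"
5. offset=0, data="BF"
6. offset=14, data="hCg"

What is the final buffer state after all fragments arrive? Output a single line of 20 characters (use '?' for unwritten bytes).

Answer: BFuQbsEUTuJDXihCgyrq

Derivation:
Fragment 1: offset=12 data="Xi" -> buffer=????????????Xi??????
Fragment 2: offset=7 data="UTuJD" -> buffer=???????UTuJDXi??????
Fragment 3: offset=2 data="uQbsE" -> buffer=??uQbsEUTuJDXi??????
Fragment 4: offset=17 data="yrq" -> buffer=??uQbsEUTuJDXi???yrq
Fragment 5: offset=0 data="BF" -> buffer=BFuQbsEUTuJDXi???yrq
Fragment 6: offset=14 data="hCg" -> buffer=BFuQbsEUTuJDXihCgyrq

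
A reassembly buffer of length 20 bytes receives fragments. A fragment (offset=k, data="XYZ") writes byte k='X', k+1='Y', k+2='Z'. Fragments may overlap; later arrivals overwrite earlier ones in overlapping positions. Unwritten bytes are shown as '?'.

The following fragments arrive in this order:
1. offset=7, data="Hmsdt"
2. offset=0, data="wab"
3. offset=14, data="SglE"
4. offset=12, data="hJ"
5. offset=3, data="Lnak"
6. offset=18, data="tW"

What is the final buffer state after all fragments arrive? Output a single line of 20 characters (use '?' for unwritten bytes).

Answer: wabLnakHmsdthJSglEtW

Derivation:
Fragment 1: offset=7 data="Hmsdt" -> buffer=???????Hmsdt????????
Fragment 2: offset=0 data="wab" -> buffer=wab????Hmsdt????????
Fragment 3: offset=14 data="SglE" -> buffer=wab????Hmsdt??SglE??
Fragment 4: offset=12 data="hJ" -> buffer=wab????HmsdthJSglE??
Fragment 5: offset=3 data="Lnak" -> buffer=wabLnakHmsdthJSglE??
Fragment 6: offset=18 data="tW" -> buffer=wabLnakHmsdthJSglEtW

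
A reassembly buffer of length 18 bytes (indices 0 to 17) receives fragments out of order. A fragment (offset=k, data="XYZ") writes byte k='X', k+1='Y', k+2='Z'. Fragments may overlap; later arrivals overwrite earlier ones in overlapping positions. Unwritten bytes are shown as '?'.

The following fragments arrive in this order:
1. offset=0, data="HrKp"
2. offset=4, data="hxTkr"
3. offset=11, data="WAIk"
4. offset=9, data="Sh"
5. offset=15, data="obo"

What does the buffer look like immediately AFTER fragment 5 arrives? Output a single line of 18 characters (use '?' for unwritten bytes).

Answer: HrKphxTkrShWAIkobo

Derivation:
Fragment 1: offset=0 data="HrKp" -> buffer=HrKp??????????????
Fragment 2: offset=4 data="hxTkr" -> buffer=HrKphxTkr?????????
Fragment 3: offset=11 data="WAIk" -> buffer=HrKphxTkr??WAIk???
Fragment 4: offset=9 data="Sh" -> buffer=HrKphxTkrShWAIk???
Fragment 5: offset=15 data="obo" -> buffer=HrKphxTkrShWAIkobo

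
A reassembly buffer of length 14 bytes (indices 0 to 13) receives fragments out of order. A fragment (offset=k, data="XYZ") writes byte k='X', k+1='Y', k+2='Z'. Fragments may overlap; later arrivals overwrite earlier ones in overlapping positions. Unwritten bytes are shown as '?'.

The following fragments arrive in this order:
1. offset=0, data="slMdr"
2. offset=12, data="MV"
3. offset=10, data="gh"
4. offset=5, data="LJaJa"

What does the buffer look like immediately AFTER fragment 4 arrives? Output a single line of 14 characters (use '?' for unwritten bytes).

Fragment 1: offset=0 data="slMdr" -> buffer=slMdr?????????
Fragment 2: offset=12 data="MV" -> buffer=slMdr???????MV
Fragment 3: offset=10 data="gh" -> buffer=slMdr?????ghMV
Fragment 4: offset=5 data="LJaJa" -> buffer=slMdrLJaJaghMV

Answer: slMdrLJaJaghMV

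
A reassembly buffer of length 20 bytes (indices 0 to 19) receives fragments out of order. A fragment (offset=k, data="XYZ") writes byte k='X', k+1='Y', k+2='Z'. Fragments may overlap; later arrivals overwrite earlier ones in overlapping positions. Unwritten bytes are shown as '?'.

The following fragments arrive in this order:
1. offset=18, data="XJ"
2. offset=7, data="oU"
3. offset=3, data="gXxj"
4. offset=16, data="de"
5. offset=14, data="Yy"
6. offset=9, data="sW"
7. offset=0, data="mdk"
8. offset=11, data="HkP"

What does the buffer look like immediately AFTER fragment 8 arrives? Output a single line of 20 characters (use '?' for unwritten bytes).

Answer: mdkgXxjoUsWHkPYydeXJ

Derivation:
Fragment 1: offset=18 data="XJ" -> buffer=??????????????????XJ
Fragment 2: offset=7 data="oU" -> buffer=???????oU?????????XJ
Fragment 3: offset=3 data="gXxj" -> buffer=???gXxjoU?????????XJ
Fragment 4: offset=16 data="de" -> buffer=???gXxjoU???????deXJ
Fragment 5: offset=14 data="Yy" -> buffer=???gXxjoU?????YydeXJ
Fragment 6: offset=9 data="sW" -> buffer=???gXxjoUsW???YydeXJ
Fragment 7: offset=0 data="mdk" -> buffer=mdkgXxjoUsW???YydeXJ
Fragment 8: offset=11 data="HkP" -> buffer=mdkgXxjoUsWHkPYydeXJ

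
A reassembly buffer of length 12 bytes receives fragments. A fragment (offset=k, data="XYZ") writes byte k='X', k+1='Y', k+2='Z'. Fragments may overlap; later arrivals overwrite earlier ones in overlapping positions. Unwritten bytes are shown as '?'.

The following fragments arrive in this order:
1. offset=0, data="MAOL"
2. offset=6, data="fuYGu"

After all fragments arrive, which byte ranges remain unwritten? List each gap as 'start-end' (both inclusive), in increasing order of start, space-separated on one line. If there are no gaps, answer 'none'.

Answer: 4-5 11-11

Derivation:
Fragment 1: offset=0 len=4
Fragment 2: offset=6 len=5
Gaps: 4-5 11-11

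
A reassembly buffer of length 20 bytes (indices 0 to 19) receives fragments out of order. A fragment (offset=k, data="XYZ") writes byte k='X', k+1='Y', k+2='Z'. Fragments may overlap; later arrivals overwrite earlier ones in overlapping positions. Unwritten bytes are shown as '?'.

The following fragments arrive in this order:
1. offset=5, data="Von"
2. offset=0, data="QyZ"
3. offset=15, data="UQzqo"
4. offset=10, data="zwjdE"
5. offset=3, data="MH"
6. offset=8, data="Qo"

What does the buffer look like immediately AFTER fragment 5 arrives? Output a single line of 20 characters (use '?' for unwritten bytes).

Answer: QyZMHVon??zwjdEUQzqo

Derivation:
Fragment 1: offset=5 data="Von" -> buffer=?????Von????????????
Fragment 2: offset=0 data="QyZ" -> buffer=QyZ??Von????????????
Fragment 3: offset=15 data="UQzqo" -> buffer=QyZ??Von???????UQzqo
Fragment 4: offset=10 data="zwjdE" -> buffer=QyZ??Von??zwjdEUQzqo
Fragment 5: offset=3 data="MH" -> buffer=QyZMHVon??zwjdEUQzqo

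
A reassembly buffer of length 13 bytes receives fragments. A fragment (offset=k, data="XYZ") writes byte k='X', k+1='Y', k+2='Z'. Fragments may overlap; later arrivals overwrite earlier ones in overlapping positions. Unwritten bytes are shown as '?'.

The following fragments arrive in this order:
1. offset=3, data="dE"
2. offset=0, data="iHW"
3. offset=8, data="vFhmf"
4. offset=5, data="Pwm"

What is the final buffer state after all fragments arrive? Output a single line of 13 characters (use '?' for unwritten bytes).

Fragment 1: offset=3 data="dE" -> buffer=???dE????????
Fragment 2: offset=0 data="iHW" -> buffer=iHWdE????????
Fragment 3: offset=8 data="vFhmf" -> buffer=iHWdE???vFhmf
Fragment 4: offset=5 data="Pwm" -> buffer=iHWdEPwmvFhmf

Answer: iHWdEPwmvFhmf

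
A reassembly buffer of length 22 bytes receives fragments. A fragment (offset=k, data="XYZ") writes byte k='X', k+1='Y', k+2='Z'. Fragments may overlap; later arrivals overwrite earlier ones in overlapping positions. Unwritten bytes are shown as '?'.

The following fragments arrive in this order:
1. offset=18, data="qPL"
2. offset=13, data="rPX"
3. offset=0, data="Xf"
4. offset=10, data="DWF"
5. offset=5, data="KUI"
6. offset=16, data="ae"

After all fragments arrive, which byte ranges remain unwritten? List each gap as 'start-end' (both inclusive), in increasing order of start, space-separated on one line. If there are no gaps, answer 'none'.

Answer: 2-4 8-9 21-21

Derivation:
Fragment 1: offset=18 len=3
Fragment 2: offset=13 len=3
Fragment 3: offset=0 len=2
Fragment 4: offset=10 len=3
Fragment 5: offset=5 len=3
Fragment 6: offset=16 len=2
Gaps: 2-4 8-9 21-21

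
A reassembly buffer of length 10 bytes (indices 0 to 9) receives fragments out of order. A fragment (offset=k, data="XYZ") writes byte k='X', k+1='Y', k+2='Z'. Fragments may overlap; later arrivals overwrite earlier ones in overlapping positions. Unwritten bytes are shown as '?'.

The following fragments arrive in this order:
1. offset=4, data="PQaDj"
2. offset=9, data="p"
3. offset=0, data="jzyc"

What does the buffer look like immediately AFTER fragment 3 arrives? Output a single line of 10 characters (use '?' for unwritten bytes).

Fragment 1: offset=4 data="PQaDj" -> buffer=????PQaDj?
Fragment 2: offset=9 data="p" -> buffer=????PQaDjp
Fragment 3: offset=0 data="jzyc" -> buffer=jzycPQaDjp

Answer: jzycPQaDjp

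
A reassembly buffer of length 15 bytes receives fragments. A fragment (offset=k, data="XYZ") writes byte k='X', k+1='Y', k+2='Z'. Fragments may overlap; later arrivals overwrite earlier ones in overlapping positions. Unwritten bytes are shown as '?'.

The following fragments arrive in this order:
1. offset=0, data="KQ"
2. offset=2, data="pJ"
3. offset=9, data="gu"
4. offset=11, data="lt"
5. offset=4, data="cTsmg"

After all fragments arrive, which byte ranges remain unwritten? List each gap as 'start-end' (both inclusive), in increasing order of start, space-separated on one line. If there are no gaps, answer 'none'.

Answer: 13-14

Derivation:
Fragment 1: offset=0 len=2
Fragment 2: offset=2 len=2
Fragment 3: offset=9 len=2
Fragment 4: offset=11 len=2
Fragment 5: offset=4 len=5
Gaps: 13-14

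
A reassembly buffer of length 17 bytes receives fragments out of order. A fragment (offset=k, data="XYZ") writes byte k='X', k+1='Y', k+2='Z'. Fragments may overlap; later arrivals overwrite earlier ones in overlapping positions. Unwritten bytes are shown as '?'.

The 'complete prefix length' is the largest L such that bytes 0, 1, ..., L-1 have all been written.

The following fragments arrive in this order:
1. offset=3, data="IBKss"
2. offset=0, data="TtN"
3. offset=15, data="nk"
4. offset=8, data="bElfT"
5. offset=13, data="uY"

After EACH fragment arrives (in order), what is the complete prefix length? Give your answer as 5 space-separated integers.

Answer: 0 8 8 13 17

Derivation:
Fragment 1: offset=3 data="IBKss" -> buffer=???IBKss????????? -> prefix_len=0
Fragment 2: offset=0 data="TtN" -> buffer=TtNIBKss????????? -> prefix_len=8
Fragment 3: offset=15 data="nk" -> buffer=TtNIBKss???????nk -> prefix_len=8
Fragment 4: offset=8 data="bElfT" -> buffer=TtNIBKssbElfT??nk -> prefix_len=13
Fragment 5: offset=13 data="uY" -> buffer=TtNIBKssbElfTuYnk -> prefix_len=17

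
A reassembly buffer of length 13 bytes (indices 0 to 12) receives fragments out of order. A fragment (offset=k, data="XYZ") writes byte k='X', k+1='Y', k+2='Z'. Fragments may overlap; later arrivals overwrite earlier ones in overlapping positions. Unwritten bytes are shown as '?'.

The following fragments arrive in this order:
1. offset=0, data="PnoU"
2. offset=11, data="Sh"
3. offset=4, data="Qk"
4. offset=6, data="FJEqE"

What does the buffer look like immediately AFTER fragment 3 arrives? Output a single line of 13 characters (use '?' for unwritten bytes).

Fragment 1: offset=0 data="PnoU" -> buffer=PnoU?????????
Fragment 2: offset=11 data="Sh" -> buffer=PnoU???????Sh
Fragment 3: offset=4 data="Qk" -> buffer=PnoUQk?????Sh

Answer: PnoUQk?????Sh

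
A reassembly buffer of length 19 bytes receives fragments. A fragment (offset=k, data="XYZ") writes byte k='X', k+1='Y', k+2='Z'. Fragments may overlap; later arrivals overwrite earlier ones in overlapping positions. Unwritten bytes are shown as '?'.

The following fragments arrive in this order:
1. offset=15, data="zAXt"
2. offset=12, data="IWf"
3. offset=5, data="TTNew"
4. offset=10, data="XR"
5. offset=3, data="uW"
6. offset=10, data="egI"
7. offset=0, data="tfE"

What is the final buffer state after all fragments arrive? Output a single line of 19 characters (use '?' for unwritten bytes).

Fragment 1: offset=15 data="zAXt" -> buffer=???????????????zAXt
Fragment 2: offset=12 data="IWf" -> buffer=????????????IWfzAXt
Fragment 3: offset=5 data="TTNew" -> buffer=?????TTNew??IWfzAXt
Fragment 4: offset=10 data="XR" -> buffer=?????TTNewXRIWfzAXt
Fragment 5: offset=3 data="uW" -> buffer=???uWTTNewXRIWfzAXt
Fragment 6: offset=10 data="egI" -> buffer=???uWTTNewegIWfzAXt
Fragment 7: offset=0 data="tfE" -> buffer=tfEuWTTNewegIWfzAXt

Answer: tfEuWTTNewegIWfzAXt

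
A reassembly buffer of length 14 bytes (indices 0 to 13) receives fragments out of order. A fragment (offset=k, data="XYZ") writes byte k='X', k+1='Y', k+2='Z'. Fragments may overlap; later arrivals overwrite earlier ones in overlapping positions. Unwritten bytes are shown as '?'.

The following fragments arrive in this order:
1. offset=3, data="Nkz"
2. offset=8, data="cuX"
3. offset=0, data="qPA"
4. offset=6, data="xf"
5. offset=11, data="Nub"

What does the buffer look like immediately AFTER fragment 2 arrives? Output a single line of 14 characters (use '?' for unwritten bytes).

Answer: ???Nkz??cuX???

Derivation:
Fragment 1: offset=3 data="Nkz" -> buffer=???Nkz????????
Fragment 2: offset=8 data="cuX" -> buffer=???Nkz??cuX???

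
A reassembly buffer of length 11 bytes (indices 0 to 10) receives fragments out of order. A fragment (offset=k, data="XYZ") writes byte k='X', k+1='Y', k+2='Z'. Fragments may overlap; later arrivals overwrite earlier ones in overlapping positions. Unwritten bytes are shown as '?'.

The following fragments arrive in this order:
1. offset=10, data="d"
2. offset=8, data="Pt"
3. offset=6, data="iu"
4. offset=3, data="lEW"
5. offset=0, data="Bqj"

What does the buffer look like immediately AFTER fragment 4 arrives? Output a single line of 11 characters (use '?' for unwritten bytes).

Answer: ???lEWiuPtd

Derivation:
Fragment 1: offset=10 data="d" -> buffer=??????????d
Fragment 2: offset=8 data="Pt" -> buffer=????????Ptd
Fragment 3: offset=6 data="iu" -> buffer=??????iuPtd
Fragment 4: offset=3 data="lEW" -> buffer=???lEWiuPtd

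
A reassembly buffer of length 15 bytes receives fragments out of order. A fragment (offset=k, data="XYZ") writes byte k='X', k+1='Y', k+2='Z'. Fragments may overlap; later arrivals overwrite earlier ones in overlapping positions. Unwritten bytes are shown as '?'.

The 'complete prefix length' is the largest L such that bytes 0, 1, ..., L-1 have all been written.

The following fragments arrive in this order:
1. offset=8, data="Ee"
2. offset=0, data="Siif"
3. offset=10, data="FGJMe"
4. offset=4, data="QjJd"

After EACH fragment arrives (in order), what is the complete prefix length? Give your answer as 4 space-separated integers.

Answer: 0 4 4 15

Derivation:
Fragment 1: offset=8 data="Ee" -> buffer=????????Ee????? -> prefix_len=0
Fragment 2: offset=0 data="Siif" -> buffer=Siif????Ee????? -> prefix_len=4
Fragment 3: offset=10 data="FGJMe" -> buffer=Siif????EeFGJMe -> prefix_len=4
Fragment 4: offset=4 data="QjJd" -> buffer=SiifQjJdEeFGJMe -> prefix_len=15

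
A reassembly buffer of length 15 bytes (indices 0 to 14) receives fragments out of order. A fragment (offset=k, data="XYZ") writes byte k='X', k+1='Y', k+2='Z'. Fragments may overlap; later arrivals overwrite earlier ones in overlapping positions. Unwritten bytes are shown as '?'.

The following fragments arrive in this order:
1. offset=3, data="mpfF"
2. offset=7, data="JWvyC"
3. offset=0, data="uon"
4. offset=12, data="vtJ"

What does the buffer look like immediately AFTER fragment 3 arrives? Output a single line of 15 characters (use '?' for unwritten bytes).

Fragment 1: offset=3 data="mpfF" -> buffer=???mpfF????????
Fragment 2: offset=7 data="JWvyC" -> buffer=???mpfFJWvyC???
Fragment 3: offset=0 data="uon" -> buffer=uonmpfFJWvyC???

Answer: uonmpfFJWvyC???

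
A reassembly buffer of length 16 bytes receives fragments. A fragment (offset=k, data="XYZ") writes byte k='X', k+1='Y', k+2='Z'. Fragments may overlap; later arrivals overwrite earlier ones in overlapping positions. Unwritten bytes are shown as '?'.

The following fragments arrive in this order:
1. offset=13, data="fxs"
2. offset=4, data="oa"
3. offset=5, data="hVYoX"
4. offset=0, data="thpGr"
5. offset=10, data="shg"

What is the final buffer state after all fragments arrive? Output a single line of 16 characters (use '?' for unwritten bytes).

Answer: thpGrhVYoXshgfxs

Derivation:
Fragment 1: offset=13 data="fxs" -> buffer=?????????????fxs
Fragment 2: offset=4 data="oa" -> buffer=????oa???????fxs
Fragment 3: offset=5 data="hVYoX" -> buffer=????ohVYoX???fxs
Fragment 4: offset=0 data="thpGr" -> buffer=thpGrhVYoX???fxs
Fragment 5: offset=10 data="shg" -> buffer=thpGrhVYoXshgfxs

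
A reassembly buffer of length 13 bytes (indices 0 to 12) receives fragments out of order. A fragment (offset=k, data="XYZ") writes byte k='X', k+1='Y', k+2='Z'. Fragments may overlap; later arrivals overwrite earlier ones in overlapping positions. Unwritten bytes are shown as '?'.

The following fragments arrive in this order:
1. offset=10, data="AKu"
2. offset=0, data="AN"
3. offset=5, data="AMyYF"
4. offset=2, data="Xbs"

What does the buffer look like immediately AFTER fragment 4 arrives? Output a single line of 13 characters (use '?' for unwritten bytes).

Fragment 1: offset=10 data="AKu" -> buffer=??????????AKu
Fragment 2: offset=0 data="AN" -> buffer=AN????????AKu
Fragment 3: offset=5 data="AMyYF" -> buffer=AN???AMyYFAKu
Fragment 4: offset=2 data="Xbs" -> buffer=ANXbsAMyYFAKu

Answer: ANXbsAMyYFAKu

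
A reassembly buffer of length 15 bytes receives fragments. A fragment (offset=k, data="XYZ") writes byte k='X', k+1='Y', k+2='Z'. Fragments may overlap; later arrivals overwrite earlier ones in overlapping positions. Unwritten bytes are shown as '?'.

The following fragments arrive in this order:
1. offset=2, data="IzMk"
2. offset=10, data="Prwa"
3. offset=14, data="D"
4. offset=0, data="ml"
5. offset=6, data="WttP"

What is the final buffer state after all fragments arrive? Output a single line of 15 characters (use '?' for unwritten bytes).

Answer: mlIzMkWttPPrwaD

Derivation:
Fragment 1: offset=2 data="IzMk" -> buffer=??IzMk?????????
Fragment 2: offset=10 data="Prwa" -> buffer=??IzMk????Prwa?
Fragment 3: offset=14 data="D" -> buffer=??IzMk????PrwaD
Fragment 4: offset=0 data="ml" -> buffer=mlIzMk????PrwaD
Fragment 5: offset=6 data="WttP" -> buffer=mlIzMkWttPPrwaD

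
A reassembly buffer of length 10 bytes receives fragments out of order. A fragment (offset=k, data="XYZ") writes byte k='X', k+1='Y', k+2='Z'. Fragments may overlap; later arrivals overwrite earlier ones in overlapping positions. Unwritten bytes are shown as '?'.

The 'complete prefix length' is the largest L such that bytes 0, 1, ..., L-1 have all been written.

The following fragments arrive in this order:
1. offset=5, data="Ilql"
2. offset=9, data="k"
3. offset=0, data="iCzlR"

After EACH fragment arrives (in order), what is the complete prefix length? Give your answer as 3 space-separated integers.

Fragment 1: offset=5 data="Ilql" -> buffer=?????Ilql? -> prefix_len=0
Fragment 2: offset=9 data="k" -> buffer=?????Ilqlk -> prefix_len=0
Fragment 3: offset=0 data="iCzlR" -> buffer=iCzlRIlqlk -> prefix_len=10

Answer: 0 0 10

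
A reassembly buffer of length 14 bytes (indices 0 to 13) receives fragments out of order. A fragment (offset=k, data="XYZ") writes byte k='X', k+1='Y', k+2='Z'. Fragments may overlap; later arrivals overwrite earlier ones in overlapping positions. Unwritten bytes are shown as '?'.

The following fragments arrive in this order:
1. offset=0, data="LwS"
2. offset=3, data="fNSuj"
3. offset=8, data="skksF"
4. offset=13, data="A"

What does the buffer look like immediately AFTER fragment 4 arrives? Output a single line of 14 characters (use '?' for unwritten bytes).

Fragment 1: offset=0 data="LwS" -> buffer=LwS???????????
Fragment 2: offset=3 data="fNSuj" -> buffer=LwSfNSuj??????
Fragment 3: offset=8 data="skksF" -> buffer=LwSfNSujskksF?
Fragment 4: offset=13 data="A" -> buffer=LwSfNSujskksFA

Answer: LwSfNSujskksFA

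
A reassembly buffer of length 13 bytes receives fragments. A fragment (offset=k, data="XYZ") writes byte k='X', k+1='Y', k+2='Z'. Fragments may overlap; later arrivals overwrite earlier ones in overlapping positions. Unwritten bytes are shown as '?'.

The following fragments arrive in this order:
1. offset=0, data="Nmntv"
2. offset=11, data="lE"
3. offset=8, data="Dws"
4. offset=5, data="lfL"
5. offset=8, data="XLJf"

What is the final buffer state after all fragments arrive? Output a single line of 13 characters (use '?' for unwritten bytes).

Answer: NmntvlfLXLJfE

Derivation:
Fragment 1: offset=0 data="Nmntv" -> buffer=Nmntv????????
Fragment 2: offset=11 data="lE" -> buffer=Nmntv??????lE
Fragment 3: offset=8 data="Dws" -> buffer=Nmntv???DwslE
Fragment 4: offset=5 data="lfL" -> buffer=NmntvlfLDwslE
Fragment 5: offset=8 data="XLJf" -> buffer=NmntvlfLXLJfE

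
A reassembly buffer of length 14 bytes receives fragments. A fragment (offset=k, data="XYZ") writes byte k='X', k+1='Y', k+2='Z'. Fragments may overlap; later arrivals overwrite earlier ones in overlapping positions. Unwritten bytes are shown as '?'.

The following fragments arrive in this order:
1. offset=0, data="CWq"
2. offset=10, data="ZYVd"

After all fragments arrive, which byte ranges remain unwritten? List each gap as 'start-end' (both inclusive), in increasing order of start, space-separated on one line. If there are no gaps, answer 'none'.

Fragment 1: offset=0 len=3
Fragment 2: offset=10 len=4
Gaps: 3-9

Answer: 3-9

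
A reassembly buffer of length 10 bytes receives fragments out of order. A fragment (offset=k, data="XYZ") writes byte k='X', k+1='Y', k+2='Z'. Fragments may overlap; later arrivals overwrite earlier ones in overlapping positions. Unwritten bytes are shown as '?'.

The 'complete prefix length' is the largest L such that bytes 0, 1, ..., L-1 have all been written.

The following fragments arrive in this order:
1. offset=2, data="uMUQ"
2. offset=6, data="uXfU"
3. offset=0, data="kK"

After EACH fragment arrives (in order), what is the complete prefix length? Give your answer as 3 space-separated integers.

Answer: 0 0 10

Derivation:
Fragment 1: offset=2 data="uMUQ" -> buffer=??uMUQ???? -> prefix_len=0
Fragment 2: offset=6 data="uXfU" -> buffer=??uMUQuXfU -> prefix_len=0
Fragment 3: offset=0 data="kK" -> buffer=kKuMUQuXfU -> prefix_len=10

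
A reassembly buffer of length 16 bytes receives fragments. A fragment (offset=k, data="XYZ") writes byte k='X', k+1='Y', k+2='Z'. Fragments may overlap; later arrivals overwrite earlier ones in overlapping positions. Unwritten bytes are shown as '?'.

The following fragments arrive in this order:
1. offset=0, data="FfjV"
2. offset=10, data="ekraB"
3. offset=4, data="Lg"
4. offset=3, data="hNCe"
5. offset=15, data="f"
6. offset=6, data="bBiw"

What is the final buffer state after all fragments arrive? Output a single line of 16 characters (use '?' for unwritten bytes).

Answer: FfjhNCbBiwekraBf

Derivation:
Fragment 1: offset=0 data="FfjV" -> buffer=FfjV????????????
Fragment 2: offset=10 data="ekraB" -> buffer=FfjV??????ekraB?
Fragment 3: offset=4 data="Lg" -> buffer=FfjVLg????ekraB?
Fragment 4: offset=3 data="hNCe" -> buffer=FfjhNCe???ekraB?
Fragment 5: offset=15 data="f" -> buffer=FfjhNCe???ekraBf
Fragment 6: offset=6 data="bBiw" -> buffer=FfjhNCbBiwekraBf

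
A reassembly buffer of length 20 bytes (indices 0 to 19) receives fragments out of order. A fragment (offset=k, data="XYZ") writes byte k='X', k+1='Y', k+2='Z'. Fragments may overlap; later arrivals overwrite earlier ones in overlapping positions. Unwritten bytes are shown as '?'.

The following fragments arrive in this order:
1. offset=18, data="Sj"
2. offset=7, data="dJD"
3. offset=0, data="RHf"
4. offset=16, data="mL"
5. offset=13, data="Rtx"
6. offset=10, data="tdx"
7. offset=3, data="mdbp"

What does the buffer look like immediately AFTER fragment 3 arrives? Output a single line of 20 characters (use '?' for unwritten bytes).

Answer: RHf????dJD????????Sj

Derivation:
Fragment 1: offset=18 data="Sj" -> buffer=??????????????????Sj
Fragment 2: offset=7 data="dJD" -> buffer=???????dJD????????Sj
Fragment 3: offset=0 data="RHf" -> buffer=RHf????dJD????????Sj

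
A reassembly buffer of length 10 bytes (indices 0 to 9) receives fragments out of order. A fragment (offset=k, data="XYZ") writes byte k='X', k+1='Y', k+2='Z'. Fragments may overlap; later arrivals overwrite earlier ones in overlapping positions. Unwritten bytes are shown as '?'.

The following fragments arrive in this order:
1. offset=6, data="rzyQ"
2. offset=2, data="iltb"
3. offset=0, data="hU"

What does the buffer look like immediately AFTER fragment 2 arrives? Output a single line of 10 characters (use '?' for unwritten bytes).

Answer: ??iltbrzyQ

Derivation:
Fragment 1: offset=6 data="rzyQ" -> buffer=??????rzyQ
Fragment 2: offset=2 data="iltb" -> buffer=??iltbrzyQ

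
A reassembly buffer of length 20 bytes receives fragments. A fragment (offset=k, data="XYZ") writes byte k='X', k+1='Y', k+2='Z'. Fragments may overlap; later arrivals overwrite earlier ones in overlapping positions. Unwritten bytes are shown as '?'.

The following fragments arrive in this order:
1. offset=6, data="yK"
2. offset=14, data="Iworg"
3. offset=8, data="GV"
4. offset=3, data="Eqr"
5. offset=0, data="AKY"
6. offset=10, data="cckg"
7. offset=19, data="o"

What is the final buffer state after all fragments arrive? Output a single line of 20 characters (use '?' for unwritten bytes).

Answer: AKYEqryKGVcckgIworgo

Derivation:
Fragment 1: offset=6 data="yK" -> buffer=??????yK????????????
Fragment 2: offset=14 data="Iworg" -> buffer=??????yK??????Iworg?
Fragment 3: offset=8 data="GV" -> buffer=??????yKGV????Iworg?
Fragment 4: offset=3 data="Eqr" -> buffer=???EqryKGV????Iworg?
Fragment 5: offset=0 data="AKY" -> buffer=AKYEqryKGV????Iworg?
Fragment 6: offset=10 data="cckg" -> buffer=AKYEqryKGVcckgIworg?
Fragment 7: offset=19 data="o" -> buffer=AKYEqryKGVcckgIworgo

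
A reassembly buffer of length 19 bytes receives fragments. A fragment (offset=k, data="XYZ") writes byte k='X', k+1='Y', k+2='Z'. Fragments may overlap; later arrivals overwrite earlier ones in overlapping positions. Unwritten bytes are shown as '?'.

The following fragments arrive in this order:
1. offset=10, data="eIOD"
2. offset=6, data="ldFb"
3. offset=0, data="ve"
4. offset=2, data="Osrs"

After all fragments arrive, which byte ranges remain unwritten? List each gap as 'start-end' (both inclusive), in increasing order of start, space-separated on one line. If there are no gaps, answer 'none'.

Fragment 1: offset=10 len=4
Fragment 2: offset=6 len=4
Fragment 3: offset=0 len=2
Fragment 4: offset=2 len=4
Gaps: 14-18

Answer: 14-18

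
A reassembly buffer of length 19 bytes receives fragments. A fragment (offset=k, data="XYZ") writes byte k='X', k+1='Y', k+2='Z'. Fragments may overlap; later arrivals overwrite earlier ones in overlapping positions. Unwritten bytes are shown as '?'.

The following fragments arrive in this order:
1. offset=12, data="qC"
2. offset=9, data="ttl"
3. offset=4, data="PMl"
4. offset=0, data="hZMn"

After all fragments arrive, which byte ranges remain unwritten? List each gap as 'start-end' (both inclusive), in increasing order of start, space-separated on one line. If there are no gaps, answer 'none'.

Answer: 7-8 14-18

Derivation:
Fragment 1: offset=12 len=2
Fragment 2: offset=9 len=3
Fragment 3: offset=4 len=3
Fragment 4: offset=0 len=4
Gaps: 7-8 14-18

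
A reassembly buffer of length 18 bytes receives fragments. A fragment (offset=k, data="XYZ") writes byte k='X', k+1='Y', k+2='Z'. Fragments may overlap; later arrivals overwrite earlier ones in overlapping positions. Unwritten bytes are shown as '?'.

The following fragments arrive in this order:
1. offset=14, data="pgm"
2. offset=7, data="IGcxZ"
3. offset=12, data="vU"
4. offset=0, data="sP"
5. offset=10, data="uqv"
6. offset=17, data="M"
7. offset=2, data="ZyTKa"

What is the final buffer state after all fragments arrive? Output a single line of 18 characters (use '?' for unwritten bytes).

Fragment 1: offset=14 data="pgm" -> buffer=??????????????pgm?
Fragment 2: offset=7 data="IGcxZ" -> buffer=???????IGcxZ??pgm?
Fragment 3: offset=12 data="vU" -> buffer=???????IGcxZvUpgm?
Fragment 4: offset=0 data="sP" -> buffer=sP?????IGcxZvUpgm?
Fragment 5: offset=10 data="uqv" -> buffer=sP?????IGcuqvUpgm?
Fragment 6: offset=17 data="M" -> buffer=sP?????IGcuqvUpgmM
Fragment 7: offset=2 data="ZyTKa" -> buffer=sPZyTKaIGcuqvUpgmM

Answer: sPZyTKaIGcuqvUpgmM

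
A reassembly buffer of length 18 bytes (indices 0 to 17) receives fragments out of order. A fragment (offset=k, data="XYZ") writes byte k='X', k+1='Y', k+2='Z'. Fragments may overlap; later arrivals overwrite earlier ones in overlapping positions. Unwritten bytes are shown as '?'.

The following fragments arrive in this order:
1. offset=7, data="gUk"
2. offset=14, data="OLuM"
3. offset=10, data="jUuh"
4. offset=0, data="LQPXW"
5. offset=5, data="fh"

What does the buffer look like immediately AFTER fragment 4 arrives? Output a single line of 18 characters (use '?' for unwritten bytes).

Answer: LQPXW??gUkjUuhOLuM

Derivation:
Fragment 1: offset=7 data="gUk" -> buffer=???????gUk????????
Fragment 2: offset=14 data="OLuM" -> buffer=???????gUk????OLuM
Fragment 3: offset=10 data="jUuh" -> buffer=???????gUkjUuhOLuM
Fragment 4: offset=0 data="LQPXW" -> buffer=LQPXW??gUkjUuhOLuM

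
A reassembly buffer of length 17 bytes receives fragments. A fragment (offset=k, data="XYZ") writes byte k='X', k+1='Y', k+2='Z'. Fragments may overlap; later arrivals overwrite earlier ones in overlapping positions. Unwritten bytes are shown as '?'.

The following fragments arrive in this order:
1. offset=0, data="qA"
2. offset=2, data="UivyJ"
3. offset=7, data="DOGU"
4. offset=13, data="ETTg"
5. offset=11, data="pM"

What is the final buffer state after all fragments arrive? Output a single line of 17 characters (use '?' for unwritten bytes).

Fragment 1: offset=0 data="qA" -> buffer=qA???????????????
Fragment 2: offset=2 data="UivyJ" -> buffer=qAUivyJ??????????
Fragment 3: offset=7 data="DOGU" -> buffer=qAUivyJDOGU??????
Fragment 4: offset=13 data="ETTg" -> buffer=qAUivyJDOGU??ETTg
Fragment 5: offset=11 data="pM" -> buffer=qAUivyJDOGUpMETTg

Answer: qAUivyJDOGUpMETTg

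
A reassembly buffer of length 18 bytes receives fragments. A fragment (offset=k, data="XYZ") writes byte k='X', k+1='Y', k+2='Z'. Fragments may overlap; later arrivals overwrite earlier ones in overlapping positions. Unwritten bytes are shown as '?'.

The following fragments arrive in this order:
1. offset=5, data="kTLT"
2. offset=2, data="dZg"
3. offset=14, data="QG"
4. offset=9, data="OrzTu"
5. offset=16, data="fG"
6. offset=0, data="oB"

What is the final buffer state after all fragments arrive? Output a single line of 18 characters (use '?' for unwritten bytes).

Answer: oBdZgkTLTOrzTuQGfG

Derivation:
Fragment 1: offset=5 data="kTLT" -> buffer=?????kTLT?????????
Fragment 2: offset=2 data="dZg" -> buffer=??dZgkTLT?????????
Fragment 3: offset=14 data="QG" -> buffer=??dZgkTLT?????QG??
Fragment 4: offset=9 data="OrzTu" -> buffer=??dZgkTLTOrzTuQG??
Fragment 5: offset=16 data="fG" -> buffer=??dZgkTLTOrzTuQGfG
Fragment 6: offset=0 data="oB" -> buffer=oBdZgkTLTOrzTuQGfG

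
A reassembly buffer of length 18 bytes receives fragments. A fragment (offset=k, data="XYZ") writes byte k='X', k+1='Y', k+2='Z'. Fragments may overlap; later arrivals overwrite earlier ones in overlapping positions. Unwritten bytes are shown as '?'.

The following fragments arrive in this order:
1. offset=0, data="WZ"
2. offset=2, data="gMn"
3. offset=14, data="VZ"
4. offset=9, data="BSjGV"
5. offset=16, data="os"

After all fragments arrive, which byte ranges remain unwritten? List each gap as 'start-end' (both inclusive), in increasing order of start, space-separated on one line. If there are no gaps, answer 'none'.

Answer: 5-8

Derivation:
Fragment 1: offset=0 len=2
Fragment 2: offset=2 len=3
Fragment 3: offset=14 len=2
Fragment 4: offset=9 len=5
Fragment 5: offset=16 len=2
Gaps: 5-8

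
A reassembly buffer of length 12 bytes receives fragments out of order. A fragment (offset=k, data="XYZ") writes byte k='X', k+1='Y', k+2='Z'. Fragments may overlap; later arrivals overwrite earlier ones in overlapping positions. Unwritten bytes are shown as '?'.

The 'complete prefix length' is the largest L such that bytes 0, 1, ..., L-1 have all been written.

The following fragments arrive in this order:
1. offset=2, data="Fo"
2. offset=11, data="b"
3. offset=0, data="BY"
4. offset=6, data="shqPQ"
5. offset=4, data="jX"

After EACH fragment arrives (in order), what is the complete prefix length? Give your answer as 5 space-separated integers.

Fragment 1: offset=2 data="Fo" -> buffer=??Fo???????? -> prefix_len=0
Fragment 2: offset=11 data="b" -> buffer=??Fo???????b -> prefix_len=0
Fragment 3: offset=0 data="BY" -> buffer=BYFo???????b -> prefix_len=4
Fragment 4: offset=6 data="shqPQ" -> buffer=BYFo??shqPQb -> prefix_len=4
Fragment 5: offset=4 data="jX" -> buffer=BYFojXshqPQb -> prefix_len=12

Answer: 0 0 4 4 12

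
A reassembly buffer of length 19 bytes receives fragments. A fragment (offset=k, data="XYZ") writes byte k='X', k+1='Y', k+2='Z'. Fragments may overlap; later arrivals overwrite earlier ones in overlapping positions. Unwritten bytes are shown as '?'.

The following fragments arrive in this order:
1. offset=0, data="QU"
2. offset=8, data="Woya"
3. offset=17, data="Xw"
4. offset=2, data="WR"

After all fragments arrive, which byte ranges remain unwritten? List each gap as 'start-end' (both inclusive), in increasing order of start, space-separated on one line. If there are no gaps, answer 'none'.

Answer: 4-7 12-16

Derivation:
Fragment 1: offset=0 len=2
Fragment 2: offset=8 len=4
Fragment 3: offset=17 len=2
Fragment 4: offset=2 len=2
Gaps: 4-7 12-16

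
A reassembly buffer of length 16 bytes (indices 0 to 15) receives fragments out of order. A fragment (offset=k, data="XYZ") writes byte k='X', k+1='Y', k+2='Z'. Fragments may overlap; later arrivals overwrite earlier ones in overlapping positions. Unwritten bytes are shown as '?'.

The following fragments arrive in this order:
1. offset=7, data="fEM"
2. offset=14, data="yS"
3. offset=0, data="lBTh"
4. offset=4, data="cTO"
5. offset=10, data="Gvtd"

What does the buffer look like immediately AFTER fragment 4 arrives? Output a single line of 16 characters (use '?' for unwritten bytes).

Answer: lBThcTOfEM????yS

Derivation:
Fragment 1: offset=7 data="fEM" -> buffer=???????fEM??????
Fragment 2: offset=14 data="yS" -> buffer=???????fEM????yS
Fragment 3: offset=0 data="lBTh" -> buffer=lBTh???fEM????yS
Fragment 4: offset=4 data="cTO" -> buffer=lBThcTOfEM????yS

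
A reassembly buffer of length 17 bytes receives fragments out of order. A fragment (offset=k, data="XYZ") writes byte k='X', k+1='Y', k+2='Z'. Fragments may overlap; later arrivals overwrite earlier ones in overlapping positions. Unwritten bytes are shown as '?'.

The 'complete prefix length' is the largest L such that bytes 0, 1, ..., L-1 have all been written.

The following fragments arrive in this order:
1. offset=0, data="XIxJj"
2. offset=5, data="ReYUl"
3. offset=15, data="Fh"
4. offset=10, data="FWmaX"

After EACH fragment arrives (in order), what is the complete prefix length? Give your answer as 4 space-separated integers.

Fragment 1: offset=0 data="XIxJj" -> buffer=XIxJj???????????? -> prefix_len=5
Fragment 2: offset=5 data="ReYUl" -> buffer=XIxJjReYUl??????? -> prefix_len=10
Fragment 3: offset=15 data="Fh" -> buffer=XIxJjReYUl?????Fh -> prefix_len=10
Fragment 4: offset=10 data="FWmaX" -> buffer=XIxJjReYUlFWmaXFh -> prefix_len=17

Answer: 5 10 10 17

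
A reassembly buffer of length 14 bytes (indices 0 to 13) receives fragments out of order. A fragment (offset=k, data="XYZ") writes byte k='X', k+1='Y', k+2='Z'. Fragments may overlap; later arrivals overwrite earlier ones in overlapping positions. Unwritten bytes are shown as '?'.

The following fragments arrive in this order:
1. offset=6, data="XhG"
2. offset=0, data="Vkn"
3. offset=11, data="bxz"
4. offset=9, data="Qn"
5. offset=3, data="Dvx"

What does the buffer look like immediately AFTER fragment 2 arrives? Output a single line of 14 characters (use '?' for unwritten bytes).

Fragment 1: offset=6 data="XhG" -> buffer=??????XhG?????
Fragment 2: offset=0 data="Vkn" -> buffer=Vkn???XhG?????

Answer: Vkn???XhG?????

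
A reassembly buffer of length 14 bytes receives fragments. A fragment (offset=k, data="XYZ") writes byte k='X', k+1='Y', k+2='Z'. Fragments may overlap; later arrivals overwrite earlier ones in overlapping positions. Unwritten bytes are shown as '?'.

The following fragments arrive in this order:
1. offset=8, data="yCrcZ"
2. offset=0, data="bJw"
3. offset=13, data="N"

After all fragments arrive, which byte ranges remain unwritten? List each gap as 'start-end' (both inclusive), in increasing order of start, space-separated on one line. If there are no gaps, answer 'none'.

Fragment 1: offset=8 len=5
Fragment 2: offset=0 len=3
Fragment 3: offset=13 len=1
Gaps: 3-7

Answer: 3-7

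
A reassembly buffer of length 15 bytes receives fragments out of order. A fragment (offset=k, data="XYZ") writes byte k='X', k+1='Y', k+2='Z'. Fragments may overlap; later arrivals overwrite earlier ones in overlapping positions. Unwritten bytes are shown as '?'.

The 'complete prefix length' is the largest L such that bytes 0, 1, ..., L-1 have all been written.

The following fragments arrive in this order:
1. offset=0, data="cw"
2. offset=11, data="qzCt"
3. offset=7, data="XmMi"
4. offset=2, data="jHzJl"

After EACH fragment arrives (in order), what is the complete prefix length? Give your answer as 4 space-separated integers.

Fragment 1: offset=0 data="cw" -> buffer=cw????????????? -> prefix_len=2
Fragment 2: offset=11 data="qzCt" -> buffer=cw?????????qzCt -> prefix_len=2
Fragment 3: offset=7 data="XmMi" -> buffer=cw?????XmMiqzCt -> prefix_len=2
Fragment 4: offset=2 data="jHzJl" -> buffer=cwjHzJlXmMiqzCt -> prefix_len=15

Answer: 2 2 2 15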